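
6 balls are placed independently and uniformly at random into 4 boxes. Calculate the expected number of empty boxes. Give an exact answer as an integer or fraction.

729/1024

Let Xⱼ=1 if box j is empty. P(Xⱼ=1) = ((4-1)/4)^6 = 729/4096.
By linearity, E[#empty] = 4·729/4096 = 729/1024.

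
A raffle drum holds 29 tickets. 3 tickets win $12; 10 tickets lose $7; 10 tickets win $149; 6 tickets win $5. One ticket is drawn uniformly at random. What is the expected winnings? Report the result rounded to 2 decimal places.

E[payout] = (3/29)·12 + (10/29)·(-7) + (10/29)·149 + (6/29)·5 = 1486/29
≈ $51.24

$51.24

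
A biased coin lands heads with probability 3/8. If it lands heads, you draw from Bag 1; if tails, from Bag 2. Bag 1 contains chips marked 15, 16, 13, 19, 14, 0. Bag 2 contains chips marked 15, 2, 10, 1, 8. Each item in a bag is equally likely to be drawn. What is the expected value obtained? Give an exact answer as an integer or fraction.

149/16

E[X | Bag 1] = (15 + 16 + 13 + 19 + 14 + 0)/6 = 77/6
E[X | Bag 2] = (15 + 2 + 10 + 1 + 8)/5 = 36/5
E[X] = (3/8)·77/6 + (5/8)·36/5 = 149/16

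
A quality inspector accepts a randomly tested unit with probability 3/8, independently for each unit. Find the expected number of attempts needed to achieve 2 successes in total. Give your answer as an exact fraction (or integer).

By linearity (sum of 2 independent geometric waits), E[trials] = 2/p = 2/(3/8) = 16/3.

16/3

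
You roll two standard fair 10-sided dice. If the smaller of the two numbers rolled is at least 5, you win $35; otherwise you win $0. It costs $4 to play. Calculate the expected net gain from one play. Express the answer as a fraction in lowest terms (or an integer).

E[payout] = (16/25)·0 + (9/25)·35 = 63/5
Expected profit = 63/5 − 4 = 43/5

43/5 dollars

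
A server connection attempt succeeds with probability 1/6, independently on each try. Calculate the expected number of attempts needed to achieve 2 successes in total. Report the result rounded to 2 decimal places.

12.00

By linearity (sum of 2 independent geometric waits), E[trials] = 2/p = 2/(1/6) = 12.
≈ 12.00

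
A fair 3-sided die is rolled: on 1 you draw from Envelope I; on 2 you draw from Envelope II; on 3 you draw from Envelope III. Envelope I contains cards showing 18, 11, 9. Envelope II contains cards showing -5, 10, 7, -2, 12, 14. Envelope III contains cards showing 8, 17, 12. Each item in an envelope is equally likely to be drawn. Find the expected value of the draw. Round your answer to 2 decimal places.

E[X | Envelope I] = (18 + 11 + 9)/3 = 38/3
E[X | Envelope II] = (-5 + 10 + 7 − 2 + 12 + 14)/6 = 6
E[X | Envelope III] = (8 + 17 + 12)/3 = 37/3
E[X] = (1/3)·38/3 + (1/3)·6 + (1/3)·37/3 = 31/3 ≈ 10.33

10.33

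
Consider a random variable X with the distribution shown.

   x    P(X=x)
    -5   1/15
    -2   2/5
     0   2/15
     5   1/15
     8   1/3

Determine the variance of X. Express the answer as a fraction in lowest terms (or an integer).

E[X] = (1/15)·(-5) + (2/5)·(-2) + (2/15)·0 + (1/15)·5 + (1/3)·8 = 28/15
E[X²] = (1/15)·25 + (2/5)·4 + (2/15)·0 + (1/15)·25 + (1/3)·64 = 394/15
Var(X) = 394/15 − (28/15)² = 5126/225

5126/225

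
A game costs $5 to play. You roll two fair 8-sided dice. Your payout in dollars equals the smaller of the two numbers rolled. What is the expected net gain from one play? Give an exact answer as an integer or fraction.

Distribution of the smaller of the two numbers rolled: 1 w.p. 15/64, 2 w.p. 13/64, 3 w.p. 11/64, 4 w.p. 9/64, 5 w.p. 7/64, 6 w.p. 5/64, …
E[payout] = (15/64)·1 + (13/64)·2 + (11/64)·3 + (9/64)·4 + (7/64)·5 + (5/64)·6 + (3/64)·7 + (1/64)·8 = 51/16
Expected profit = 51/16 − 5 = -29/16

-29/16 dollars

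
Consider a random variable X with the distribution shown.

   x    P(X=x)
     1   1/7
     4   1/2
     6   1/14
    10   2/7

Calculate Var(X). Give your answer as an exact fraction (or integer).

481/49

E[X] = (1/7)·1 + (1/2)·4 + (1/14)·6 + (2/7)·10 = 38/7
E[X²] = (1/7)·1 + (1/2)·16 + (1/14)·36 + (2/7)·100 = 275/7
Var(X) = 275/7 − (38/7)² = 481/49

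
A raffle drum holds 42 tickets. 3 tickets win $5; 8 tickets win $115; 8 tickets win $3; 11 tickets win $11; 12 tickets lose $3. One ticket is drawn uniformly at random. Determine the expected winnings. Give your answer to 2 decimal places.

E[payout] = (3/42)·5 + (8/42)·115 + (8/42)·3 + (11/42)·11 + (12/42)·(-3) = 174/7
≈ $24.86

$24.86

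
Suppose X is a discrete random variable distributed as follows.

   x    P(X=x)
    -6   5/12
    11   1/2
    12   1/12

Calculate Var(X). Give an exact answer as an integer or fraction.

143/2

E[X] = (5/12)·(-6) + (1/2)·11 + (1/12)·12 = 4
E[X²] = (5/12)·36 + (1/2)·121 + (1/12)·144 = 175/2
Var(X) = 175/2 − (4)² = 143/2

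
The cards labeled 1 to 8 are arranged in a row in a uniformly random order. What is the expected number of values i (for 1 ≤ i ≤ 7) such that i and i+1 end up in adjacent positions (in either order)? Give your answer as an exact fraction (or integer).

7/4

For each i ∈ {1,…,7}, let Xᵢ = 1 if i and i+1 are adjacent. P(Xᵢ=1) = 2·(8−1)!/8! = 2/8.
By linearity, E[ΣXᵢ] = (7)·(2/8) = 7/4.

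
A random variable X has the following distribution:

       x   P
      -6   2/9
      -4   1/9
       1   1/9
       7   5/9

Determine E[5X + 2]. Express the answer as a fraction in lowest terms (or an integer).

118/9

E[5x+2] = (2/9)·(-28) + (1/9)·(-18) + (1/9)·7 + (5/9)·37
     = 118/9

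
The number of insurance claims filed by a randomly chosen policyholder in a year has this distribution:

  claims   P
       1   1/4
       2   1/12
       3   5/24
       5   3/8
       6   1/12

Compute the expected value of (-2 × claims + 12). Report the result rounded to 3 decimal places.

5.167

E[-2x+12] = (1/4)·10 + (1/12)·8 + (5/24)·6 + (3/8)·2 + (1/12)·0
     = 31/6 ≈ 5.167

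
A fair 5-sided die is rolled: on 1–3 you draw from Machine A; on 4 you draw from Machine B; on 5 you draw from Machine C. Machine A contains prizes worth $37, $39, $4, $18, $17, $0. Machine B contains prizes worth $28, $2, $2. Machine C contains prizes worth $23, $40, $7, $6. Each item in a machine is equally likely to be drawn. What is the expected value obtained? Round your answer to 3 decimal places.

$17.433

E[X | Machine A] = (37 + 39 + 4 + 18 + 17 + 0)/6 = 115/6
E[X | Machine B] = (28 + 2 + 2)/3 = 32/3
E[X | Machine C] = (23 + 40 + 7 + 6)/4 = 19
E[X] = (3/5)·115/6 + (1/5)·32/3 + (1/5)·19 = 523/30 ≈ 17.433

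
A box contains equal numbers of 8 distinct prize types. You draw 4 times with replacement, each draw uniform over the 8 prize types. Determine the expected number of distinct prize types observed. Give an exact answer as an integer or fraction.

Let Xⱼ=1 if type j appears at least once. P(Xⱼ=1) = 1 − ((8−1)/8)^4 = 1695/4096.
E[#distinct] = 8·1695/4096 = 1695/512.

1695/512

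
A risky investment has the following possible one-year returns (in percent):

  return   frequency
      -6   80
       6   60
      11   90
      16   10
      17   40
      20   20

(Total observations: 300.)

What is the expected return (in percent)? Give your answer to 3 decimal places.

Total = 300, so P(return=-6) = 80/300, etc.
E[X] = (4/15)·(-6) + (1/5)·6 + (3/10)·11 + (1/30)·16 + (2/15)·17 + (1/15)·20
     = 211/30 ≈ 7.033

7.033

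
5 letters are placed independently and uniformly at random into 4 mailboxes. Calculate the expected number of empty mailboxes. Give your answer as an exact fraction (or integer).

Let Xⱼ=1 if mailbox j is empty. P(Xⱼ=1) = ((4-1)/4)^5 = 243/1024.
By linearity, E[#empty] = 4·243/1024 = 243/256.

243/256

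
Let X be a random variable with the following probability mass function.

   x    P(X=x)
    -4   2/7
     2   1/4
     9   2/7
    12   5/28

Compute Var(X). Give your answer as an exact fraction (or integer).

7419/196

E[X] = (2/7)·(-4) + (1/4)·2 + (2/7)·9 + (5/28)·12 = 57/14
E[X²] = (2/7)·16 + (1/4)·4 + (2/7)·81 + (5/28)·144 = 381/7
Var(X) = 381/7 − (57/14)² = 7419/196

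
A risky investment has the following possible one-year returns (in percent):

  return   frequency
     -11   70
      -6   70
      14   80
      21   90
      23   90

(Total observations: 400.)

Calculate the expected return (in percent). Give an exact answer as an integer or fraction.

389/40

Total = 400, so P(return=-11) = 70/400, etc.
E[X] = (7/40)·(-11) + (7/40)·(-6) + (1/5)·14 + (9/40)·21 + (9/40)·23
     = 389/40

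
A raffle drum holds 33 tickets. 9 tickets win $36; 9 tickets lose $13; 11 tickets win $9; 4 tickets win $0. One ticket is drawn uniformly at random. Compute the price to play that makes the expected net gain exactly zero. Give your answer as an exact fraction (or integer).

102/11 dollars

E[payout] = (9/33)·36 + (9/33)·(-13) + (11/33)·9 + (4/33)·0 = 102/11
Fair fee = E[payout] = 102/11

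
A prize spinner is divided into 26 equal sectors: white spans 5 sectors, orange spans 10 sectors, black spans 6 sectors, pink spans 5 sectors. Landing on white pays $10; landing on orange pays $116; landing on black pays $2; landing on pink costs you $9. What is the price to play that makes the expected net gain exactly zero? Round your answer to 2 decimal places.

$45.27

E[payout] = (5/26)·10 + (10/26)·116 + (6/26)·2 + (5/26)·(-9) = 1177/26
Fair fee = E[payout] = 1177/26 ≈ $45.27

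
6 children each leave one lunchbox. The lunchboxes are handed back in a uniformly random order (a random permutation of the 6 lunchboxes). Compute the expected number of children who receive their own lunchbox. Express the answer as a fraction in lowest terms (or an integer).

1

Let Xᵢ = 1 if person i gets their own lunchbox. For each i, P(Xᵢ=1) = 1/6.
By linearity of expectation, E[X₁+…+X_6] = 6·(1/6) = 1.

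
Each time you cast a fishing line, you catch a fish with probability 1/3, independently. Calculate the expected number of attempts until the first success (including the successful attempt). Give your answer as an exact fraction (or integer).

3

For a geometric distribution, E[trials] = 1/p = 1/(1/3) = 3.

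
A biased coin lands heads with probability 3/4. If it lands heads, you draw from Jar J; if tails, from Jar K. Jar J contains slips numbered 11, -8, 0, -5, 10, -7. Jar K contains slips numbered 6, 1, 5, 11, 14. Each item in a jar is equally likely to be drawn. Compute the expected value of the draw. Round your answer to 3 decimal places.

E[X | Jar J] = (11 − 8 + 0 − 5 + 10 − 7)/6 = 1/6
E[X | Jar K] = (6 + 1 + 5 + 11 + 14)/5 = 37/5
E[X] = (3/4)·1/6 + (1/4)·37/5 = 79/40 ≈ 1.975

1.975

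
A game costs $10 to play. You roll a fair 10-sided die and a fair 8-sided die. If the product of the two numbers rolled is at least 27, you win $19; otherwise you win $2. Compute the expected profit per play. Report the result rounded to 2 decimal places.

E[payout] = (49/80)·2 + (31/80)·19 = 687/80
Expected profit = 687/80 − 10 = -113/80 ≈ -$1.41

-$1.41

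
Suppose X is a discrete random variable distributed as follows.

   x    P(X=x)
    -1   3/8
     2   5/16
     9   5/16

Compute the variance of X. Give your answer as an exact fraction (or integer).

4495/256

E[X] = (3/8)·(-1) + (5/16)·2 + (5/16)·9 = 49/16
E[X²] = (3/8)·1 + (5/16)·4 + (5/16)·81 = 431/16
Var(X) = 431/16 − (49/16)² = 4495/256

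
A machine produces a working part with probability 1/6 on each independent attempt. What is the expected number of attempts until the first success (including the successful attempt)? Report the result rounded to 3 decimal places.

For a geometric distribution, E[trials] = 1/p = 1/(1/6) = 6.
≈ 6.000

6.000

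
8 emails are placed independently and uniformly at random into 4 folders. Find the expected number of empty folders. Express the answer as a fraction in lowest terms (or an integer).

Let Xⱼ=1 if folder j is empty. P(Xⱼ=1) = ((4-1)/4)^8 = 6561/65536.
By linearity, E[#empty] = 4·6561/65536 = 6561/16384.

6561/16384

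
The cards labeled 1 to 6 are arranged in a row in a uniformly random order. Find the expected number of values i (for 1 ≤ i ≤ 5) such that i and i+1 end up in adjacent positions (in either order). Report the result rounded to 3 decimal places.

1.667

For each i ∈ {1,…,5}, let Xᵢ = 1 if i and i+1 are adjacent. P(Xᵢ=1) = 2·(6−1)!/6! = 2/6.
By linearity, E[ΣXᵢ] = (5)·(2/6) = 5/3.
≈ 1.667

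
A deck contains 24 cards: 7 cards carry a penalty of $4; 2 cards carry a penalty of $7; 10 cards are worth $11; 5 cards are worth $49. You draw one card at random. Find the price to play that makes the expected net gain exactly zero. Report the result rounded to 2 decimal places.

E[payout] = (7/24)·(-4) + (2/24)·(-7) + (10/24)·11 + (5/24)·49 = 313/24
Fair fee = E[payout] = 313/24 ≈ $13.04

$13.04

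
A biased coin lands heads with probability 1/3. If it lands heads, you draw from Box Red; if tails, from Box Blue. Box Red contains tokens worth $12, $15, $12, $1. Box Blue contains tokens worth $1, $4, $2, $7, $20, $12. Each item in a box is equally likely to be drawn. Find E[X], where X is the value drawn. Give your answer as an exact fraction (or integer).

76/9 dollars

E[X | Box Red] = (12 + 15 + 12 + 1)/4 = 10
E[X | Box Blue] = (1 + 4 + 2 + 7 + 20 + 12)/6 = 23/3
E[X] = (1/3)·10 + (2/3)·23/3 = 76/9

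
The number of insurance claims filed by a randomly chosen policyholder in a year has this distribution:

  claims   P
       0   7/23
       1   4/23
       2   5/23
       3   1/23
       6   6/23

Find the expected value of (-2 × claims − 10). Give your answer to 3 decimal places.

-14.609

E[-2x-10] = (7/23)·(-10) + (4/23)·(-12) + (5/23)·(-14) + (1/23)·(-16) + (6/23)·(-22)
     = -336/23 ≈ -14.609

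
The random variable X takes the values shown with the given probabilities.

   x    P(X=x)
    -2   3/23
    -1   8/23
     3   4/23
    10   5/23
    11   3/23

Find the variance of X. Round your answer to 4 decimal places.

E[X] = (3/23)·(-2) + (8/23)·(-1) + (4/23)·3 + (5/23)·10 + (3/23)·11 = 81/23
E[X²] = (3/23)·4 + (8/23)·1 + (4/23)·9 + (5/23)·100 + (3/23)·121 = 919/23
Var(X) = 919/23 − (81/23)² = 14576/529 ≈ 27.5539

27.5539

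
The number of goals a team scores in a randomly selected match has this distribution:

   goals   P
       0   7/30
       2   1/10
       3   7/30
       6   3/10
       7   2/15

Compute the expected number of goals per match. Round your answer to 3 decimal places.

3.633

E[X] = (7/30)·0 + (1/10)·2 + (7/30)·3 + (3/10)·6 + (2/15)·7
     = 109/30 ≈ 3.633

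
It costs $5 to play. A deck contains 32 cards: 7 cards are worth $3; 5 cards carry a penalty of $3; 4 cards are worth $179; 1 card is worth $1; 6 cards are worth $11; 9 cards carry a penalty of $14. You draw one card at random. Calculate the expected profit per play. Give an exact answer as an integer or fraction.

503/32 dollars

E[payout] = (7/32)·3 + (5/32)·(-3) + (4/32)·179 + (1/32)·1 + (6/32)·11 + (9/32)·(-14) = 663/32
Expected profit = 663/32 − 5 = 503/32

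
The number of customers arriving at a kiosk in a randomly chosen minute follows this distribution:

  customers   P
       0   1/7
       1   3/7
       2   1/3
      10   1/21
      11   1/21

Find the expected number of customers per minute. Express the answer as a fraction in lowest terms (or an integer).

44/21

E[X] = (1/7)·0 + (3/7)·1 + (1/3)·2 + (1/21)·10 + (1/21)·11
     = 44/21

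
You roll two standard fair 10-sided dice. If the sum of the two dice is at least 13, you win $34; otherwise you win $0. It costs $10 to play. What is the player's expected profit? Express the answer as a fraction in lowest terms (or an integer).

E[payout] = (16/25)·0 + (9/25)·34 = 306/25
Expected profit = 306/25 − 10 = 56/25

56/25 dollars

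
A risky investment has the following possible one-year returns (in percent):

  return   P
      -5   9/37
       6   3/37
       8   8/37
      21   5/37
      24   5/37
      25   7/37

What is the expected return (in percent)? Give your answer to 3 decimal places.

11.811

E[X] = (9/37)·(-5) + (3/37)·6 + (8/37)·8 + (5/37)·21 + (5/37)·24 + (7/37)·25
     = 437/37 ≈ 11.811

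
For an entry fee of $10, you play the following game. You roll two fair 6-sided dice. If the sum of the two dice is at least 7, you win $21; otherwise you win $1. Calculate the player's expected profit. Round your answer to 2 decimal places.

E[payout] = (5/12)·1 + (7/12)·21 = 38/3
Expected profit = 38/3 − 10 = 8/3 ≈ $2.67

$2.67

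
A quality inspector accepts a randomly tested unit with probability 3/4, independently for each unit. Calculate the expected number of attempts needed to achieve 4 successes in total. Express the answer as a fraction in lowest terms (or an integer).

By linearity (sum of 4 independent geometric waits), E[trials] = 4/p = 4/(3/4) = 16/3.

16/3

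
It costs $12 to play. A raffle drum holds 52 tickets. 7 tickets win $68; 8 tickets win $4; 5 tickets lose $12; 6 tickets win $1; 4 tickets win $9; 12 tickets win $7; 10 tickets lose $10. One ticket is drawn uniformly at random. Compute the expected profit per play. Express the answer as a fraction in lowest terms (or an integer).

E[payout] = (7/52)·68 + (8/52)·4 + (5/52)·(-12) + (6/52)·1 + (4/52)·9 + (12/52)·7 + (10/52)·(-10) = 237/26
Expected profit = 237/26 − 12 = -75/26

-75/26 dollars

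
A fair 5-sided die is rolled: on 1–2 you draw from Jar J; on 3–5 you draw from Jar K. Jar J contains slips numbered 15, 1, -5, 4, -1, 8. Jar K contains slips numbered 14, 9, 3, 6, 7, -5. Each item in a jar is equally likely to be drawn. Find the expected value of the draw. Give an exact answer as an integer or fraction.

73/15

E[X | Jar J] = (15 + 1 − 5 + 4 − 1 + 8)/6 = 11/3
E[X | Jar K] = (14 + 9 + 3 + 6 + 7 − 5)/6 = 17/3
E[X] = (2/5)·11/3 + (3/5)·17/3 = 73/15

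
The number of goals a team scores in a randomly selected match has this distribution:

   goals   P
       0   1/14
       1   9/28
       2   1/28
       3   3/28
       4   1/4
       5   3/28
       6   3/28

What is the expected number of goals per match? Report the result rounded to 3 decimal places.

E[X] = (1/14)·0 + (9/28)·1 + (1/28)·2 + (3/28)·3 + (1/4)·4 + (3/28)·5 + (3/28)·6
     = 81/28 ≈ 2.893

2.893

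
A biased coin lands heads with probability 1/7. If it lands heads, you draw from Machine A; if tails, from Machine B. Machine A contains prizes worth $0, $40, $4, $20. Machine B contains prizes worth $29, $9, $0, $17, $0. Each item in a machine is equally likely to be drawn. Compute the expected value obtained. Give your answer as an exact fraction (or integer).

82/7 dollars

E[X | Machine A] = (0 + 40 + 4 + 20)/4 = 16
E[X | Machine B] = (29 + 9 + 0 + 17 + 0)/5 = 11
E[X] = (1/7)·16 + (6/7)·11 = 82/7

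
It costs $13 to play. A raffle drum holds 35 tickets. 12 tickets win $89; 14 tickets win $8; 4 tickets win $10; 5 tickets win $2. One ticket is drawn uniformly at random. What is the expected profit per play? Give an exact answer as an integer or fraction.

155/7 dollars

E[payout] = (12/35)·89 + (14/35)·8 + (4/35)·10 + (5/35)·2 = 246/7
Expected profit = 246/7 − 13 = 155/7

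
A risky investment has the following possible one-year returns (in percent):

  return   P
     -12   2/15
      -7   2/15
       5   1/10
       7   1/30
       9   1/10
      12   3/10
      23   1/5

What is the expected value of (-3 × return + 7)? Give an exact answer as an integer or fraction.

-149/10

E[-3x+7] = (2/15)·43 + (2/15)·28 + (1/10)·(-8) + (1/30)·(-14) + (1/10)·(-20) + (3/10)·(-29) + (1/5)·(-62)
     = -149/10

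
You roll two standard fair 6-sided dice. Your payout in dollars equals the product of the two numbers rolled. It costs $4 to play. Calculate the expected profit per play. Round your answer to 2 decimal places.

$8.25

Distribution of the product of the two numbers rolled: 1 w.p. 1/36, 2 w.p. 1/18, 3 w.p. 1/18, 4 w.p. 1/12, 5 w.p. 1/18, 6 w.p. 1/9, …
E[payout] = (1/36)·1 + (1/18)·2 + (1/18)·3 + (1/12)·4 + (1/18)·5 + (1/9)·6 + (1/18)·8 + (1/36)·9 + (1/18)·10 + (1/9)·12 + (1/18)·15 + (1/36)·16 + (1/18)·18 + (1/18)·20 + (1/18)·24 + (1/36)·25 + (1/18)·30 + (1/36)·36 = 49/4
Expected profit = 49/4 − 4 = 33/4 ≈ $8.25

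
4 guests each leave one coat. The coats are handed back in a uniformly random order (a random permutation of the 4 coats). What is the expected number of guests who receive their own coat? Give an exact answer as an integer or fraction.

1

Let Xᵢ = 1 if person i gets their own coat. For each i, P(Xᵢ=1) = 1/4.
By linearity of expectation, E[X₁+…+X_4] = 4·(1/4) = 1.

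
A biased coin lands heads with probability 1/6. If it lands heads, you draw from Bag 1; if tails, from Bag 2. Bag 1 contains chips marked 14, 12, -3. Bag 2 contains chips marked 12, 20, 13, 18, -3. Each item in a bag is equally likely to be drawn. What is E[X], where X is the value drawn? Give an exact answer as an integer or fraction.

203/18

E[X | Bag 1] = (14 + 12 − 3)/3 = 23/3
E[X | Bag 2] = (12 + 20 + 13 + 18 − 3)/5 = 12
E[X] = (1/6)·23/3 + (5/6)·12 = 203/18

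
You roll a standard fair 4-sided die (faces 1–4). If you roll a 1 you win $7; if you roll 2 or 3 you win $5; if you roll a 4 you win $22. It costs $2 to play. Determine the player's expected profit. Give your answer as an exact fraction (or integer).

31/4 dollars

E[payout] = (1/2)·5 + (1/4)·7 + (1/4)·22 = 39/4
Expected profit = 39/4 − 2 = 31/4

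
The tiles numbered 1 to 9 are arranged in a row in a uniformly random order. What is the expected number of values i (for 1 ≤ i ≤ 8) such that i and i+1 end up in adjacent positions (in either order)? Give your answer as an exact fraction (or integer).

16/9

For each i ∈ {1,…,8}, let Xᵢ = 1 if i and i+1 are adjacent. P(Xᵢ=1) = 2·(9−1)!/9! = 2/9.
By linearity, E[ΣXᵢ] = (8)·(2/9) = 16/9.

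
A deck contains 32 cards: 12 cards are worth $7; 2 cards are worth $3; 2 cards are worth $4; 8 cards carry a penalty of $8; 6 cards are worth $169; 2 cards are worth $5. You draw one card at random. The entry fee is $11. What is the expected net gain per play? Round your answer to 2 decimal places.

E[payout] = (12/32)·7 + (2/32)·3 + (2/32)·4 + (8/32)·(-8) + (6/32)·169 + (2/32)·5 = 529/16
Expected profit = 529/16 − 11 = 353/16 ≈ $22.06

$22.06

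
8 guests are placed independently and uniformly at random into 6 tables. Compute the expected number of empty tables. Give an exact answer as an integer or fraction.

Let Xⱼ=1 if table j is empty. P(Xⱼ=1) = ((6-1)/6)^8 = 390625/1679616.
By linearity, E[#empty] = 6·390625/1679616 = 390625/279936.

390625/279936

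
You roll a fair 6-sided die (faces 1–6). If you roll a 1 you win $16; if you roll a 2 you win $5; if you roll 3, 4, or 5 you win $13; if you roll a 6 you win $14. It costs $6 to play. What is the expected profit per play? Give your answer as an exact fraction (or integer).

E[payout] = (1/6)·5 + (1/2)·13 + (1/6)·14 + (1/6)·16 = 37/3
Expected profit = 37/3 − 6 = 19/3

19/3 dollars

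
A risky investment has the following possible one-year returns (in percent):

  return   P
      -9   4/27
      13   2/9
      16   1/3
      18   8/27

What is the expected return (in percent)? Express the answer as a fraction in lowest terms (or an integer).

E[X] = (4/27)·(-9) + (2/9)·13 + (1/3)·16 + (8/27)·18
     = 110/9

110/9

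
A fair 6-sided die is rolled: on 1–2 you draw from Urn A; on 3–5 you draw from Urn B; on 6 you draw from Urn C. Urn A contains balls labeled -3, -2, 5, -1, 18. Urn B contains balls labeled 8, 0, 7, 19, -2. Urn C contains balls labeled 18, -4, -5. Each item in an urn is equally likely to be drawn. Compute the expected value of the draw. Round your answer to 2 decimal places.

E[X | Urn A] = (-3 − 2 + 5 − 1 + 18)/5 = 17/5
E[X | Urn B] = (8 + 0 + 7 + 19 − 2)/5 = 32/5
E[X | Urn C] = (18 − 4 − 5)/3 = 3
E[X] = (1/3)·17/5 + (1/2)·32/5 + (1/6)·3 = 29/6 ≈ 4.83

4.83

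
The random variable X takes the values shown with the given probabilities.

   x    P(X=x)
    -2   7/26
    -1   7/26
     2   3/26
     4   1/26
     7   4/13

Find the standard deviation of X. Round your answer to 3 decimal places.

E[X] = 45/26, E[X²] = 35/2
Var(X) = E[X²] − (E[X])² = 35/2 − 2025/676 = 9805/676
SD(X) = √(9805/676) ≈ 3.808

3.808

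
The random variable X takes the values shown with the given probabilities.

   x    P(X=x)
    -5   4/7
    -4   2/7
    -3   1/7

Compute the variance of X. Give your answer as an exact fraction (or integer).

E[X] = (4/7)·(-5) + (2/7)·(-4) + (1/7)·(-3) = -31/7
E[X²] = (4/7)·25 + (2/7)·16 + (1/7)·9 = 141/7
Var(X) = 141/7 − (-31/7)² = 26/49

26/49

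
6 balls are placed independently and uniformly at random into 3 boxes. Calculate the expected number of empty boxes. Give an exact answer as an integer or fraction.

Let Xⱼ=1 if box j is empty. P(Xⱼ=1) = ((3-1)/3)^6 = 64/729.
By linearity, E[#empty] = 3·64/729 = 64/243.

64/243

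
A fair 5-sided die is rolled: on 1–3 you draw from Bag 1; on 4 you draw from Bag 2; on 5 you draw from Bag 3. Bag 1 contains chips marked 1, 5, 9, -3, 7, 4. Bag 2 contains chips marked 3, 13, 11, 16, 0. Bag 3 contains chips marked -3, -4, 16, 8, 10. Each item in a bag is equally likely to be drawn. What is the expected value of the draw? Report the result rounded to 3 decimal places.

5.100

E[X | Bag 1] = (1 + 5 + 9 − 3 + 7 + 4)/6 = 23/6
E[X | Bag 2] = (3 + 13 + 11 + 16 + 0)/5 = 43/5
E[X | Bag 3] = (-3 − 4 + 16 + 8 + 10)/5 = 27/5
E[X] = (3/5)·23/6 + (1/5)·43/5 + (1/5)·27/5 = 51/10 ≈ 5.100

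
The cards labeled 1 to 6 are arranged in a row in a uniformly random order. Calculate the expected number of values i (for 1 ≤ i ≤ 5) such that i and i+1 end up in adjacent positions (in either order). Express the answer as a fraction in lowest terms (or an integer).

5/3

For each i ∈ {1,…,5}, let Xᵢ = 1 if i and i+1 are adjacent. P(Xᵢ=1) = 2·(6−1)!/6! = 2/6.
By linearity, E[ΣXᵢ] = (5)·(2/6) = 5/3.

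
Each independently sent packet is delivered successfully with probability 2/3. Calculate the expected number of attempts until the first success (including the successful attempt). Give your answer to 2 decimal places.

1.50

For a geometric distribution, E[trials] = 1/p = 1/(2/3) = 3/2.
≈ 1.50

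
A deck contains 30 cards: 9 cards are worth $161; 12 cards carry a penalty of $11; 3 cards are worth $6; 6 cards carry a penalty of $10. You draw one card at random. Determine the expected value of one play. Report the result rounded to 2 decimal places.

$42.50

E[payout] = (9/30)·161 + (12/30)·(-11) + (3/30)·6 + (6/30)·(-10) = 85/2
≈ $42.50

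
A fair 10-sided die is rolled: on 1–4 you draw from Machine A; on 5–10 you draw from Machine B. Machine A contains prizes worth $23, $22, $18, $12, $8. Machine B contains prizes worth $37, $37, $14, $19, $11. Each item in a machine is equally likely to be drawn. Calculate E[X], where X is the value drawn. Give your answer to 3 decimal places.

$20.800

E[X | Machine A] = (23 + 22 + 18 + 12 + 8)/5 = 83/5
E[X | Machine B] = (37 + 37 + 14 + 19 + 11)/5 = 118/5
E[X] = (2/5)·83/5 + (3/5)·118/5 = 104/5 ≈ 20.800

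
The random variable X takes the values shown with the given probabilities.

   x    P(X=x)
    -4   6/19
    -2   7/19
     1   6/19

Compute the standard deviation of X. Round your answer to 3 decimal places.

2.001

E[X] = -32/19, E[X²] = 130/19
Var(X) = E[X²] − (E[X])² = 130/19 − 1024/361 = 1446/361
SD(X) = √(1446/361) ≈ 2.001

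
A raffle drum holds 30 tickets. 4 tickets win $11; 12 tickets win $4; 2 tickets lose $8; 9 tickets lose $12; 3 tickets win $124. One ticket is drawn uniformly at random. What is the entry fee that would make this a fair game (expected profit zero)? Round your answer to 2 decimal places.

E[payout] = (4/30)·11 + (12/30)·4 + (2/30)·(-8) + (9/30)·(-12) + (3/30)·124 = 34/3
Fair fee = E[payout] = 34/3 ≈ $11.33

$11.33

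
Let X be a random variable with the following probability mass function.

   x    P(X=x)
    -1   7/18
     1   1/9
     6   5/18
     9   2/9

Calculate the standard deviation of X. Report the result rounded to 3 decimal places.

E[X] = 61/18, E[X²] = 57/2
Var(X) = E[X²] − (E[X])² = 57/2 − 3721/324 = 5513/324
SD(X) = √(5513/324) ≈ 4.125

4.125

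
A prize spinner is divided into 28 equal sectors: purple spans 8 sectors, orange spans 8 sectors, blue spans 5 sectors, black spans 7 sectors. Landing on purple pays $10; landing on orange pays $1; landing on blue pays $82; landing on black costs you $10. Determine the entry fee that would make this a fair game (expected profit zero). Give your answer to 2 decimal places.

$15.29

E[payout] = (8/28)·10 + (8/28)·1 + (5/28)·82 + (7/28)·(-10) = 107/7
Fair fee = E[payout] = 107/7 ≈ $15.29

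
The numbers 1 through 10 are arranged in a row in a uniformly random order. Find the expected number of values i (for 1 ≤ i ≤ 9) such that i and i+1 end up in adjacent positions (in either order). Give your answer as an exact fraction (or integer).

9/5

For each i ∈ {1,…,9}, let Xᵢ = 1 if i and i+1 are adjacent. P(Xᵢ=1) = 2·(10−1)!/10! = 2/10.
By linearity, E[ΣXᵢ] = (9)·(2/10) = 9/5.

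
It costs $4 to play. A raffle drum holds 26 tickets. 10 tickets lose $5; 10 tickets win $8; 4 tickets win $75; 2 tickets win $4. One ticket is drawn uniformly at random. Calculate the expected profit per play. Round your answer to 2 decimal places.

$9.00

E[payout] = (10/26)·(-5) + (10/26)·8 + (4/26)·75 + (2/26)·4 = 13
Expected profit = 13 − 4 = 9 ≈ $9.00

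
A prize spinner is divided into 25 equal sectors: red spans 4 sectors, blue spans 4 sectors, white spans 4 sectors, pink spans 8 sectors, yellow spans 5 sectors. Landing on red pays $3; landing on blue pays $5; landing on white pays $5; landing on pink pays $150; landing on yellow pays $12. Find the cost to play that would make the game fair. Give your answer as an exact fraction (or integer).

E[payout] = (4/25)·3 + (4/25)·5 + (4/25)·5 + (8/25)·150 + (5/25)·12 = 1312/25
Fair fee = E[payout] = 1312/25

1312/25 dollars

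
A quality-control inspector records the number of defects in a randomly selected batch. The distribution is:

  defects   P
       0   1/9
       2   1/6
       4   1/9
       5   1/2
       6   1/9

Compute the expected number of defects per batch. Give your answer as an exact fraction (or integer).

E[X] = (1/9)·0 + (1/6)·2 + (1/9)·4 + (1/2)·5 + (1/9)·6
     = 71/18

71/18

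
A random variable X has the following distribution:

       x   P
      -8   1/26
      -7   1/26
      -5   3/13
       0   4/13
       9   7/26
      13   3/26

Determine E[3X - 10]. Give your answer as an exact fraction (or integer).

E[3x-10] = (1/26)·(-34) + (1/26)·(-31) + (3/13)·(-25) + (4/13)·(-10) + (7/26)·17 + (3/26)·29
     = -89/26

-89/26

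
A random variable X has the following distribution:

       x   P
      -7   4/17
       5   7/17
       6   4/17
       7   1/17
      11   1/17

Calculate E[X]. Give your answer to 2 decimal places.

2.88

E[X] = (4/17)·(-7) + (7/17)·5 + (4/17)·6 + (1/17)·7 + (1/17)·11
     = 49/17 ≈ 2.88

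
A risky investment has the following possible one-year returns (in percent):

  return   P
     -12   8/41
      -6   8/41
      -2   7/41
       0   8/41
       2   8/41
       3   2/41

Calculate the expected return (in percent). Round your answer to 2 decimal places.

-3.32

E[X] = (8/41)·(-12) + (8/41)·(-6) + (7/41)·(-2) + (8/41)·0 + (8/41)·2 + (2/41)·3
     = -136/41 ≈ -3.32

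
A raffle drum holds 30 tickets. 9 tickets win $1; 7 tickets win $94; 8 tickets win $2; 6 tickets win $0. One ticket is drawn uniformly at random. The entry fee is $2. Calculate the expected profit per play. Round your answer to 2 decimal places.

$20.77

E[payout] = (9/30)·1 + (7/30)·94 + (8/30)·2 + (6/30)·0 = 683/30
Expected profit = 683/30 − 2 = 623/30 ≈ $20.77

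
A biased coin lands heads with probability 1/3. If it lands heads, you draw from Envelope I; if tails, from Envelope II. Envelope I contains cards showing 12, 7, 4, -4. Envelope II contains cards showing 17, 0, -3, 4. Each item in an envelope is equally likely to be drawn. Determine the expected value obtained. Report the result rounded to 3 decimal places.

E[X | Envelope I] = (12 + 7 + 4 − 4)/4 = 19/4
E[X | Envelope II] = (17 + 0 − 3 + 4)/4 = 9/2
E[X] = (1/3)·19/4 + (2/3)·9/2 = 55/12 ≈ 4.583

4.583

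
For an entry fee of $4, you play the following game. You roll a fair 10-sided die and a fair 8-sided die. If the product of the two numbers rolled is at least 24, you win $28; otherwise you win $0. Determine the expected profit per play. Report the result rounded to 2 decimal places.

$8.60

E[payout] = (11/20)·0 + (9/20)·28 = 63/5
Expected profit = 63/5 − 4 = 43/5 ≈ $8.60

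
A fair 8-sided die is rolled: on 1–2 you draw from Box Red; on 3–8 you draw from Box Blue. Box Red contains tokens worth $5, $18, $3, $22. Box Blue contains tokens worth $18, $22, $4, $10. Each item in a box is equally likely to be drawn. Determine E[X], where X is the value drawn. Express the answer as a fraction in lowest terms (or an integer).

E[X | Box Red] = (5 + 18 + 3 + 22)/4 = 12
E[X | Box Blue] = (18 + 22 + 4 + 10)/4 = 27/2
E[X] = (1/4)·12 + (3/4)·27/2 = 105/8

105/8 dollars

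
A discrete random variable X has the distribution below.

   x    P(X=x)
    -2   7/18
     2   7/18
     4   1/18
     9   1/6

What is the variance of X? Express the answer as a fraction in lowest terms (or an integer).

4709/324

E[X] = (7/18)·(-2) + (7/18)·2 + (1/18)·4 + (1/6)·9 = 31/18
E[X²] = (7/18)·4 + (7/18)·4 + (1/18)·16 + (1/6)·81 = 35/2
Var(X) = 35/2 − (31/18)² = 4709/324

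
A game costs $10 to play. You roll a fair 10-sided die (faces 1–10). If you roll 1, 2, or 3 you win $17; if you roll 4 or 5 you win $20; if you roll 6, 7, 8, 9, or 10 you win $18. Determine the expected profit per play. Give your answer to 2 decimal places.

$8.10

E[payout] = (3/10)·17 + (1/2)·18 + (1/5)·20 = 181/10
Expected profit = 181/10 − 10 = 81/10 ≈ $8.10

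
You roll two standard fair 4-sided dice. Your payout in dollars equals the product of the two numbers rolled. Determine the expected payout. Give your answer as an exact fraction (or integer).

25/4 dollars

Distribution of the product of the two numbers rolled: 1 w.p. 1/16, 2 w.p. 1/8, 3 w.p. 1/8, 4 w.p. 3/16, 6 w.p. 1/8, 8 w.p. 1/8, …
E[payout] = (1/16)·1 + (1/8)·2 + (1/8)·3 + (3/16)·4 + (1/8)·6 + (1/8)·8 + (1/16)·9 + (1/8)·12 + (1/16)·16 = 25/4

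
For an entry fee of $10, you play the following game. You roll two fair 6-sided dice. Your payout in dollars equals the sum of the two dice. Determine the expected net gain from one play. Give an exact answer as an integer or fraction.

-$3

Distribution of the sum of the two dice: 2 w.p. 1/36, 3 w.p. 1/18, 4 w.p. 1/12, 5 w.p. 1/9, 6 w.p. 5/36, 7 w.p. 1/6, …
E[payout] = (1/36)·2 + (1/18)·3 + (1/12)·4 + (1/9)·5 + (5/36)·6 + (1/6)·7 + (5/36)·8 + (1/9)·9 + (1/12)·10 + (1/18)·11 + (1/36)·12 = 7
Expected profit = 7 − 10 = -3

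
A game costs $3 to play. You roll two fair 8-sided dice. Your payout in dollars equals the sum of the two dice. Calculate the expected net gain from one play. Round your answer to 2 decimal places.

$6.00

Distribution of the sum of the two dice: 2 w.p. 1/64, 3 w.p. 1/32, 4 w.p. 3/64, 5 w.p. 1/16, 6 w.p. 5/64, 7 w.p. 3/32, …
E[payout] = (1/64)·2 + (1/32)·3 + (3/64)·4 + (1/16)·5 + (5/64)·6 + (3/32)·7 + (7/64)·8 + (1/8)·9 + (7/64)·10 + (3/32)·11 + (5/64)·12 + (1/16)·13 + (3/64)·14 + (1/32)·15 + (1/64)·16 = 9
Expected profit = 9 − 3 = 6 ≈ $6.00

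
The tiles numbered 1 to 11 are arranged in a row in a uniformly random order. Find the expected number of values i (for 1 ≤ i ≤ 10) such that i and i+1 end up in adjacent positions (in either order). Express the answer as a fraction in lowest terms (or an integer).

20/11

For each i ∈ {1,…,10}, let Xᵢ = 1 if i and i+1 are adjacent. P(Xᵢ=1) = 2·(11−1)!/11! = 2/11.
By linearity, E[ΣXᵢ] = (10)·(2/11) = 20/11.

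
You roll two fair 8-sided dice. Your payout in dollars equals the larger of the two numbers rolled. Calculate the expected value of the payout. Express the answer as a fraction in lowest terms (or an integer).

93/16 dollars

Distribution of the larger of the two numbers rolled: 1 w.p. 1/64, 2 w.p. 3/64, 3 w.p. 5/64, 4 w.p. 7/64, 5 w.p. 9/64, 6 w.p. 11/64, …
E[payout] = (1/64)·1 + (3/64)·2 + (5/64)·3 + (7/64)·4 + (9/64)·5 + (11/64)·6 + (13/64)·7 + (15/64)·8 = 93/16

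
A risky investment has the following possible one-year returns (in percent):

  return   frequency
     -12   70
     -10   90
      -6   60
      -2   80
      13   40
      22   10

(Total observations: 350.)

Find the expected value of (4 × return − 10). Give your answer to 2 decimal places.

-27.37

Total = 350, so P(return=-12) = 70/350, etc.
E[4x-10] = (1/5)·(-58) + (9/35)·(-50) + (6/35)·(-34) + (8/35)·(-18) + (4/35)·42 + (1/35)·78
     = -958/35 ≈ -27.37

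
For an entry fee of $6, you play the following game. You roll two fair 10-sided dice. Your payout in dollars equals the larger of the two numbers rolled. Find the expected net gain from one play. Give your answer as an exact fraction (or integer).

Distribution of the larger of the two numbers rolled: 1 w.p. 1/100, 2 w.p. 3/100, 3 w.p. 1/20, 4 w.p. 7/100, 5 w.p. 9/100, 6 w.p. 11/100, …
E[payout] = (1/100)·1 + (3/100)·2 + (1/20)·3 + (7/100)·4 + (9/100)·5 + (11/100)·6 + (13/100)·7 + (3/20)·8 + (17/100)·9 + (19/100)·10 = 143/20
Expected profit = 143/20 − 6 = 23/20

23/20 dollars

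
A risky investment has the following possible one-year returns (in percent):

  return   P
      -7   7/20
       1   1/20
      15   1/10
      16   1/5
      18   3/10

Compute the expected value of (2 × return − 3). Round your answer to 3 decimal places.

E[2x-3] = (7/20)·(-17) + (1/20)·(-1) + (1/10)·27 + (1/5)·29 + (3/10)·33
     = 62/5 ≈ 12.400

12.400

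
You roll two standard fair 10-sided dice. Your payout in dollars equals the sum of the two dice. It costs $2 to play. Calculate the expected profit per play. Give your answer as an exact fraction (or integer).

Distribution of the sum of the two dice: 2 w.p. 1/100, 3 w.p. 1/50, 4 w.p. 3/100, 5 w.p. 1/25, 6 w.p. 1/20, 7 w.p. 3/50, …
E[payout] = (1/100)·2 + (1/50)·3 + (3/100)·4 + (1/25)·5 + (1/20)·6 + (3/50)·7 + (7/100)·8 + (2/25)·9 + (9/100)·10 + (1/10)·11 + (9/100)·12 + (2/25)·13 + (7/100)·14 + (3/50)·15 + (1/20)·16 + (1/25)·17 + (3/100)·18 + (1/50)·19 + (1/100)·20 = 11
Expected profit = 11 − 2 = 9

$9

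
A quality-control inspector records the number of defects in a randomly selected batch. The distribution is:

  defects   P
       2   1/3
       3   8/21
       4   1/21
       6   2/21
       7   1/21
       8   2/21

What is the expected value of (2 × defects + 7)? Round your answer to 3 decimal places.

14.333

E[2x+7] = (1/3)·11 + (8/21)·13 + (1/21)·15 + (2/21)·19 + (1/21)·21 + (2/21)·23
     = 43/3 ≈ 14.333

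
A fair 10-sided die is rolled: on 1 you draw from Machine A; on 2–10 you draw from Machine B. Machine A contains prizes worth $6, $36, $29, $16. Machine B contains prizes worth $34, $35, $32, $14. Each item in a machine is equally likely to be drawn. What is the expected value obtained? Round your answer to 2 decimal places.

$28.05

E[X | Machine A] = (6 + 36 + 29 + 16)/4 = 87/4
E[X | Machine B] = (34 + 35 + 32 + 14)/4 = 115/4
E[X] = (1/10)·87/4 + (9/10)·115/4 = 561/20 ≈ 28.05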